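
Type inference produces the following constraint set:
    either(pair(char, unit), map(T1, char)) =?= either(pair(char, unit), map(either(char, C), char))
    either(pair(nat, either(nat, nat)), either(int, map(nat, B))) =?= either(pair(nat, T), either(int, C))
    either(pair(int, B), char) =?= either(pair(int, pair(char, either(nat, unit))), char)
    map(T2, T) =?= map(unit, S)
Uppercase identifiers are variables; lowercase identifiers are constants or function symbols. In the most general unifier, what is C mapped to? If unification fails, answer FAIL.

map(nat, pair(char, either(nat, unit)))

Decompose either/2: pair(char, unit) =?= pair(char, unit),  map(T1, char) =?= map(either(char, C), char).
Delete trivial equation pair(char, unit) =?= pair(char, unit).
Decompose map/2: T1 =?= either(char, C),  char =?= char.
Bind T1 := either(char, C); no other remaining equation mentions T1.
Delete trivial equation char =?= char.
Decompose either/2: pair(nat, either(nat, nat)) =?= pair(nat, T),  either(int, map(nat, B)) =?= either(int, C).
Decompose pair/2: nat =?= nat,  either(nat, nat) =?= T.
Delete trivial equation nat =?= nat.
Bind T := either(nat, nat); substituting into the one remaining equation that mentions T gives: map(T2, either(nat, nat)) =?= map(unit, S).
Decompose either/2: int =?= int,  map(nat, B) =?= C.
Delete trivial equation int =?= int.
Bind C := map(nat, B); no other remaining equation mentions C. Substituting into the earlier binding gives T1 := either(char, map(nat, B)).
Decompose either/2: pair(int, B) =?= pair(int, pair(char, either(nat, unit))),  char =?= char.
Decompose pair/2: int =?= int,  B =?= pair(char, either(nat, unit)).
Delete trivial equation int =?= int.
Bind B := pair(char, either(nat, unit)); no other remaining equation mentions B. Substituting into the earlier bindings gives T1 := either(char, map(nat, pair(char, either(nat, unit)))), C := map(nat, pair(char, either(nat, unit))).
Delete trivial equation char =?= char.
Decompose map/2: T2 =?= unit,  either(nat, nat) =?= S.
Bind T2 := unit; no other remaining equation mentions T2.
Bind S := either(nat, nat).
MGU = { T1 -> either(char, map(nat, pair(char, either(nat, unit)))), T -> either(nat, nat), C -> map(nat, pair(char, either(nat, unit))), B -> pair(char, either(nat, unit)), T2 -> unit, S -> either(nat, nat) }, so C -> map(nat, pair(char, either(nat, unit))).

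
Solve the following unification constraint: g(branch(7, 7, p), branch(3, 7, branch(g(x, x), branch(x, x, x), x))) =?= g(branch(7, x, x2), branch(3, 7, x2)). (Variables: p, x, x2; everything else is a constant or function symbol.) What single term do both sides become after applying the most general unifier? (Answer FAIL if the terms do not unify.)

g(branch(7, 7, branch(g(7, 7), branch(7, 7, 7), 7)), branch(3, 7, branch(g(7, 7), branch(7, 7, 7), 7)))

Decompose g/2: branch(7, 7, p) =?= branch(7, x, x2),  branch(3, 7, branch(g(x, x), branch(x, x, x), x)) =?= branch(3, 7, x2).
Decompose branch/3: 7 =?= 7,  7 =?= x,  p =?= x2.
Delete trivial equation 7 =?= 7.
Bind x := 7; substituting into the one remaining equation that mentions x gives: branch(3, 7, branch(g(7, 7), branch(7, 7, 7), 7)) =?= branch(3, 7, x2).
Bind p := x2; no other remaining equation mentions p.
Decompose branch/3: 3 =?= 3,  7 =?= 7,  branch(g(7, 7), branch(7, 7, 7), 7) =?= x2.
Delete trivial equation 3 =?= 3.
Delete trivial equation 7 =?= 7.
Bind x2 := branch(g(7, 7), branch(7, 7, 7), 7). Substituting into the earlier binding gives p := branch(g(7, 7), branch(7, 7, 7), 7).
Applying the MGU to either side gives g(branch(7, 7, branch(g(7, 7), branch(7, 7, 7), 7)), branch(3, 7, branch(g(7, 7), branch(7, 7, 7), 7))).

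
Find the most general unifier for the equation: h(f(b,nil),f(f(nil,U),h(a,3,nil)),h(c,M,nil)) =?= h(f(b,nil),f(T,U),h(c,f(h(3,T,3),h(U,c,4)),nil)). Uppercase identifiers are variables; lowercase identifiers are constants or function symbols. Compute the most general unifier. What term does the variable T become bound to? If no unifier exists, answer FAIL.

f(nil,h(a,3,nil))

Decompose h/3: f(b,nil) =?= f(b,nil),  f(f(nil,U),h(a,3,nil)) =?= f(T,U),  h(c,M,nil) =?= h(c,f(h(3,T,3),h(U,c,4)),nil).
Delete trivial equation f(b,nil) =?= f(b,nil).
Decompose f/2: f(nil,U) =?= T,  h(a,3,nil) =?= U.
Bind T := f(nil,U); substituting into the one remaining equation that mentions T gives: h(c,M,nil) =?= h(c,f(h(3,f(nil,U),3),h(U,c,4)),nil).
Bind U := h(a,3,nil); substituting into the remaining equation gives: h(c,M,nil) =?= h(c,f(h(3,f(nil,h(a,3,nil)),3),h(h(a,3,nil),c,4)),nil). Substituting into the earlier binding gives T := f(nil,h(a,3,nil)).
Decompose h/3: c =?= c,  M =?= f(h(3,f(nil,h(a,3,nil)),3),h(h(a,3,nil),c,4)),  nil =?= nil.
Delete trivial equation c =?= c.
Bind M := f(h(3,f(nil,h(a,3,nil)),3),h(h(a,3,nil),c,4)); no other remaining equation mentions M.
Delete trivial equation nil =?= nil.
MGU = { T -> f(nil,h(a,3,nil)), U -> h(a,3,nil), M -> f(h(3,f(nil,h(a,3,nil)),3),h(h(a,3,nil),c,4)) }, so T -> f(nil,h(a,3,nil)).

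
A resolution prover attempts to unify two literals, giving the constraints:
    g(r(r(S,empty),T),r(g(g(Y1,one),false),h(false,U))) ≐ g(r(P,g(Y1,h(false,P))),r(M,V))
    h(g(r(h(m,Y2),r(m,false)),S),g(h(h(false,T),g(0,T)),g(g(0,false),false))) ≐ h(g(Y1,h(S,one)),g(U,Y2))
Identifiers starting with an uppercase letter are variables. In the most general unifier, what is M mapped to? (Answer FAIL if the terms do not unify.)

FAIL

Decompose g/2: r(r(S,empty),T) ≐ r(P,g(Y1,h(false,P))),  r(g(g(Y1,one),false),h(false,U)) ≐ r(M,V).
Decompose r/2: r(S,empty) ≐ P,  T ≐ g(Y1,h(false,P)).
Bind P := r(S,empty); substituting into the one remaining equation that mentions P gives: T ≐ g(Y1,h(false,r(S,empty))).
Bind T := g(Y1,h(false,r(S,empty))); substituting into the one remaining equation that mentions T gives: h(g(r(h(m,Y2),r(m,false)),S),g(h(h(false,g(Y1,h(false,r(S,empty)))),g(0,g(Y1,h(false,r(S,empty))))),g(g(0,false),false))) ≐ h(g(Y1,h(S,one)),g(U,Y2)).
Decompose r/2: g(g(Y1,one),false) ≐ M,  h(false,U) ≐ V.
Bind M := g(g(Y1,one),false); no other remaining equation mentions M.
Bind V := h(false,U); no other remaining equation mentions V.
Decompose h/2: g(r(h(m,Y2),r(m,false)),S) ≐ g(Y1,h(S,one)),  g(h(h(false,g(Y1,h(false,r(S,empty)))),g(0,g(Y1,h(false,r(S,empty))))),g(g(0,false),false)) ≐ g(U,Y2).
Decompose g/2: r(h(m,Y2),r(m,false)) ≐ Y1,  S ≐ h(S,one).
Bind Y1 := r(h(m,Y2),r(m,false)); substituting into the one remaining equation that mentions Y1 gives: g(h(h(false,g(r(h(m,Y2),r(m,false)),h(false,r(S,empty)))),g(0,g(r(h(m,Y2),r(m,false)),h(false,r(S,empty))))),g(g(0,false),false)) ≐ g(U,Y2). Substituting into the earlier bindings gives T := g(r(h(m,Y2),r(m,false)),h(false,r(S,empty))), M := g(g(r(h(m,Y2),r(m,false)),one),false).
Occurs check fails: S occurs in h(S,one); the equation S ≐ h(S,one) has no finite solution.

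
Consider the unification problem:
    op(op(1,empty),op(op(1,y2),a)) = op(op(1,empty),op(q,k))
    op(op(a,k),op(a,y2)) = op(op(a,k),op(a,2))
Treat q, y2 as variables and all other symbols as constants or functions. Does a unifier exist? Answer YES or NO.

Decompose op/2: op(1,empty) = op(1,empty),  op(op(1,y2),a) = op(q,k).
Delete trivial equation op(1,empty) = op(1,empty).
Decompose op/2: op(1,y2) = q,  a = k.
Bind q := op(1,y2); no other remaining equation mentions q.
Clash: constants a and k differ; no unifier exists.

NO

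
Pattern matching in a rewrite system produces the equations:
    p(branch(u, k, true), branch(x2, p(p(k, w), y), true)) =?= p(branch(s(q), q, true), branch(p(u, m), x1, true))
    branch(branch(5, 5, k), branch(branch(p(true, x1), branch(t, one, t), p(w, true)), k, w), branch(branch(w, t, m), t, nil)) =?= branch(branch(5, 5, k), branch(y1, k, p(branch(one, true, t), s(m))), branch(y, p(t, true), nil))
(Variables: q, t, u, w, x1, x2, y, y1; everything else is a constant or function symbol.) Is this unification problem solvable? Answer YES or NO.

NO

Decompose p/2: branch(u, k, true) =?= branch(s(q), q, true),  branch(x2, p(p(k, w), y), true) =?= branch(p(u, m), x1, true).
Decompose branch/3: u =?= s(q),  k =?= q,  true =?= true.
Bind u := s(q); substituting into the one remaining equation that mentions u gives: branch(x2, p(p(k, w), y), true) =?= branch(p(s(q), m), x1, true).
Bind q := k; substituting into the one remaining equation that mentions q gives: branch(x2, p(p(k, w), y), true) =?= branch(p(s(k), m), x1, true). Substituting into the earlier binding gives u := s(k).
Delete trivial equation true =?= true.
Decompose branch/3: x2 =?= p(s(k), m),  p(p(k, w), y) =?= x1,  true =?= true.
Bind x2 := p(s(k), m); no other remaining equation mentions x2.
Bind x1 := p(p(k, w), y); substituting into the one remaining equation that mentions x1 gives: branch(branch(5, 5, k), branch(branch(p(true, p(p(k, w), y)), branch(t, one, t), p(w, true)), k, w), branch(branch(w, t, m), t, nil)) =?= branch(branch(5, 5, k), branch(y1, k, p(branch(one, true, t), s(m))), branch(y, p(t, true), nil)).
Delete trivial equation true =?= true.
Decompose branch/3: branch(5, 5, k) =?= branch(5, 5, k),  branch(branch(p(true, p(p(k, w), y)), branch(t, one, t), p(w, true)), k, w) =?= branch(y1, k, p(branch(one, true, t), s(m))),  branch(branch(w, t, m), t, nil) =?= branch(y, p(t, true), nil).
Delete trivial equation branch(5, 5, k) =?= branch(5, 5, k).
Decompose branch/3: branch(p(true, p(p(k, w), y)), branch(t, one, t), p(w, true)) =?= y1,  k =?= k,  w =?= p(branch(one, true, t), s(m)).
Bind y1 := branch(p(true, p(p(k, w), y)), branch(t, one, t), p(w, true)); no other remaining equation mentions y1.
Delete trivial equation k =?= k.
Bind w := p(branch(one, true, t), s(m)); substituting into the remaining equation gives: branch(branch(p(branch(one, true, t), s(m)), t, m), t, nil) =?= branch(y, p(t, true), nil). Substituting into the earlier bindings gives x1 := p(p(k, p(branch(one, true, t), s(m))), y), y1 := branch(p(true, p(p(k, p(branch(one, true, t), s(m))), y)), branch(t, one, t), p(p(branch(one, true, t), s(m)), true)).
Decompose branch/3: branch(p(branch(one, true, t), s(m)), t, m) =?= y,  t =?= p(t, true),  nil =?= nil.
Bind y := branch(p(branch(one, true, t), s(m)), t, m); no other remaining equation mentions y. Substituting into the earlier bindings gives x1 := p(p(k, p(branch(one, true, t), s(m))), branch(p(branch(one, true, t), s(m)), t, m)), y1 := branch(p(true, p(p(k, p(branch(one, true, t), s(m))), branch(p(branch(one, true, t), s(m)), t, m))), branch(t, one, t), p(p(branch(one, true, t), s(m)), true)).
Occurs check fails: t occurs in p(t, true); the equation t =?= p(t, true) has no finite solution.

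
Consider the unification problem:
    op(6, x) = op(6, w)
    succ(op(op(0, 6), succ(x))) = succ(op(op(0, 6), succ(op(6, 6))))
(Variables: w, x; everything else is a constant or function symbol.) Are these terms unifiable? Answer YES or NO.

Decompose op/2: 6 = 6,  x = w.
Delete trivial equation 6 = 6.
Bind x := w; substituting into the remaining equation gives: succ(op(op(0, 6), succ(w))) = succ(op(op(0, 6), succ(op(6, 6)))).
Decompose succ/1: op(op(0, 6), succ(w)) = op(op(0, 6), succ(op(6, 6))).
Decompose op/2: op(0, 6) = op(0, 6),  succ(w) = succ(op(6, 6)).
Delete trivial equation op(0, 6) = op(0, 6).
Decompose succ/1: w = op(6, 6).
Bind w := op(6, 6). Substituting into the earlier binding gives x := op(6, 6).
No equations remain and no clash or occurs-check failure arose, so a unifier exists.

YES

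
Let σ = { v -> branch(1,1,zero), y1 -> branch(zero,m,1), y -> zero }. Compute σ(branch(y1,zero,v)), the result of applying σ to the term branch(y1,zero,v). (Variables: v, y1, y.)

branch(branch(zero,m,1),zero,branch(1,1,zero))

Replace each occurrence of v with branch(1,1,zero).
Replace each occurrence of y1 with branch(zero,m,1).
Result: branch(branch(zero,m,1),zero,branch(1,1,zero)).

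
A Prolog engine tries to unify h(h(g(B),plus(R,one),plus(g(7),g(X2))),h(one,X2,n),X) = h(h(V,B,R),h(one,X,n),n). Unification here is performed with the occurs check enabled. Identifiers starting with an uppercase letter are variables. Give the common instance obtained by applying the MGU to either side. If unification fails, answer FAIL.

h(h(g(plus(plus(g(7),g(n)),one)),plus(plus(g(7),g(n)),one),plus(g(7),g(n))),h(one,n,n),n)

Decompose h/3: h(g(B),plus(R,one),plus(g(7),g(X2))) = h(V,B,R),  h(one,X2,n) = h(one,X,n),  X = n.
Decompose h/3: g(B) = V,  plus(R,one) = B,  plus(g(7),g(X2)) = R.
Bind V := g(B); no other remaining equation mentions V.
Bind B := plus(R,one); no other remaining equation mentions B. Substituting into the earlier binding gives V := g(plus(R,one)).
Bind R := plus(g(7),g(X2)); no other remaining equation mentions R. Substituting into the earlier bindings gives V := g(plus(plus(g(7),g(X2)),one)), B := plus(plus(g(7),g(X2)),one).
Decompose h/3: one = one,  X2 = X,  n = n.
Delete trivial equation one = one.
Bind X2 := X; no other remaining equation mentions X2. Substituting into the earlier bindings gives V := g(plus(plus(g(7),g(X)),one)), B := plus(plus(g(7),g(X)),one), R := plus(g(7),g(X)).
Delete trivial equation n = n.
Bind X := n. Substituting into the earlier bindings gives V := g(plus(plus(g(7),g(n)),one)), B := plus(plus(g(7),g(n)),one), R := plus(g(7),g(n)), X2 := n.
Applying the MGU to either side gives h(h(g(plus(plus(g(7),g(n)),one)),plus(plus(g(7),g(n)),one),plus(g(7),g(n))),h(one,n,n),n).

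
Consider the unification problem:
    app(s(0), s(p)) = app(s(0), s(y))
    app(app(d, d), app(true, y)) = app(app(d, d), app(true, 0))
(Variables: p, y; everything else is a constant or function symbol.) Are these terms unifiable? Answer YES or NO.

YES

Decompose app/2: s(0) = s(0),  s(p) = s(y).
Delete trivial equation s(0) = s(0).
Decompose s/1: p = y.
Bind p := y; no other remaining equation mentions p.
Decompose app/2: app(d, d) = app(d, d),  app(true, y) = app(true, 0).
Delete trivial equation app(d, d) = app(d, d).
Decompose app/2: true = true,  y = 0.
Delete trivial equation true = true.
Bind y := 0. Substituting into the earlier binding gives p := 0.
No equations remain and no clash or occurs-check failure arose, so a unifier exists.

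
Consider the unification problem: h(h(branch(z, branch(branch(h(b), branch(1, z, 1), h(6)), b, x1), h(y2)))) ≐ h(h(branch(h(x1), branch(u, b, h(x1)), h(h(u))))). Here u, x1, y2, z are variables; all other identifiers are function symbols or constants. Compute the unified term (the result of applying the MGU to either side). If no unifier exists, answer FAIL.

Decompose h/1: h(branch(z, branch(branch(h(b), branch(1, z, 1), h(6)), b, x1), h(y2))) ≐ h(branch(h(x1), branch(u, b, h(x1)), h(h(u)))).
Decompose h/1: branch(z, branch(branch(h(b), branch(1, z, 1), h(6)), b, x1), h(y2)) ≐ branch(h(x1), branch(u, b, h(x1)), h(h(u))).
Decompose branch/3: z ≐ h(x1),  branch(branch(h(b), branch(1, z, 1), h(6)), b, x1) ≐ branch(u, b, h(x1)),  h(y2) ≐ h(h(u)).
Bind z := h(x1); substituting into the one remaining equation that mentions z gives: branch(branch(h(b), branch(1, h(x1), 1), h(6)), b, x1) ≐ branch(u, b, h(x1)).
Decompose branch/3: branch(h(b), branch(1, h(x1), 1), h(6)) ≐ u,  b ≐ b,  x1 ≐ h(x1).
Bind u := branch(h(b), branch(1, h(x1), 1), h(6)); substituting into the one remaining equation that mentions u gives: h(y2) ≐ h(h(branch(h(b), branch(1, h(x1), 1), h(6)))).
Delete trivial equation b ≐ b.
Occurs check fails: x1 occurs in h(x1); the equation x1 ≐ h(x1) has no finite solution.

FAIL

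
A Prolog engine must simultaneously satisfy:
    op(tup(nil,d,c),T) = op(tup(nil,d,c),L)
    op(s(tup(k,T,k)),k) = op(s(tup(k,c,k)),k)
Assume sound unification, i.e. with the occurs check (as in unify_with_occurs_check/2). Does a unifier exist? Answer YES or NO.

Decompose op/2: tup(nil,d,c) = tup(nil,d,c),  T = L.
Delete trivial equation tup(nil,d,c) = tup(nil,d,c).
Bind T := L; substituting into the remaining equation gives: op(s(tup(k,L,k)),k) = op(s(tup(k,c,k)),k).
Decompose op/2: s(tup(k,L,k)) = s(tup(k,c,k)),  k = k.
Decompose s/1: tup(k,L,k) = tup(k,c,k).
Decompose tup/3: k = k,  L = c,  k = k.
Delete trivial equation k = k.
Bind L := c; no other remaining equation mentions L. Substituting into the earlier binding gives T := c.
Delete trivial equation k = k.
Delete trivial equation k = k.
No equations remain and no clash or occurs-check failure arose, so a unifier exists.

YES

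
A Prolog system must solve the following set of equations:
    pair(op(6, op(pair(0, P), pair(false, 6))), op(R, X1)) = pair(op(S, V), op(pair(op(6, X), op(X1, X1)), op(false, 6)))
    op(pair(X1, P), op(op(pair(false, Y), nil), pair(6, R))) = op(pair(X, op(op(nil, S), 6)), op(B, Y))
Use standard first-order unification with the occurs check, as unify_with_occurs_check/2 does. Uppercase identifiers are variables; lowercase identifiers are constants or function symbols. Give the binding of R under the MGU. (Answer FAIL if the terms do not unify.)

Decompose pair/2: op(6, op(pair(0, P), pair(false, 6))) = op(S, V),  op(R, X1) = op(pair(op(6, X), op(X1, X1)), op(false, 6)).
Decompose op/2: 6 = S,  op(pair(0, P), pair(false, 6)) = V.
Bind S := 6; substituting into the one remaining equation that mentions S gives: op(pair(X1, P), op(op(pair(false, Y), nil), pair(6, R))) = op(pair(X, op(op(nil, 6), 6)), op(B, Y)).
Bind V := op(pair(0, P), pair(false, 6)); no other remaining equation mentions V.
Decompose op/2: R = pair(op(6, X), op(X1, X1)),  X1 = op(false, 6).
Bind R := pair(op(6, X), op(X1, X1)); substituting into the one remaining equation that mentions R gives: op(pair(X1, P), op(op(pair(false, Y), nil), pair(6, pair(op(6, X), op(X1, X1))))) = op(pair(X, op(op(nil, 6), 6)), op(B, Y)).
Bind X1 := op(false, 6); substituting into the remaining equation gives: op(pair(op(false, 6), P), op(op(pair(false, Y), nil), pair(6, pair(op(6, X), op(op(false, 6), op(false, 6)))))) = op(pair(X, op(op(nil, 6), 6)), op(B, Y)). Substituting into the earlier binding gives R := pair(op(6, X), op(op(false, 6), op(false, 6))).
Decompose op/2: pair(op(false, 6), P) = pair(X, op(op(nil, 6), 6)),  op(op(pair(false, Y), nil), pair(6, pair(op(6, X), op(op(false, 6), op(false, 6))))) = op(B, Y).
Decompose pair/2: op(false, 6) = X,  P = op(op(nil, 6), 6).
Bind X := op(false, 6); substituting into the one remaining equation that mentions X gives: op(op(pair(false, Y), nil), pair(6, pair(op(6, op(false, 6)), op(op(false, 6), op(false, 6))))) = op(B, Y). Substituting into the earlier binding gives R := pair(op(6, op(false, 6)), op(op(false, 6), op(false, 6))).
Bind P := op(op(nil, 6), 6); no other remaining equation mentions P. Substituting into the earlier binding gives V := op(pair(0, op(op(nil, 6), 6)), pair(false, 6)).
Decompose op/2: op(pair(false, Y), nil) = B,  pair(6, pair(op(6, op(false, 6)), op(op(false, 6), op(false, 6)))) = Y.
Bind B := op(pair(false, Y), nil); no other remaining equation mentions B.
Bind Y := pair(6, pair(op(6, op(false, 6)), op(op(false, 6), op(false, 6)))). Substituting into the earlier binding gives B := op(pair(false, pair(6, pair(op(6, op(false, 6)), op(op(false, 6), op(false, 6))))), nil).
MGU = { S -> 6, V -> op(pair(0, op(op(nil, 6), 6)), pair(false, 6)), R -> pair(op(6, op(false, 6)), op(op(false, 6), op(false, 6))), X1 -> op(false, 6), X -> op(false, 6), P -> op(op(nil, 6), 6), B -> op(pair(false, pair(6, pair(op(6, op(false, 6)), op(op(false, 6), op(false, 6))))), nil), Y -> pair(6, pair(op(6, op(false, 6)), op(op(false, 6), op(false, 6)))) }, so R -> pair(op(6, op(false, 6)), op(op(false, 6), op(false, 6))).

pair(op(6, op(false, 6)), op(op(false, 6), op(false, 6)))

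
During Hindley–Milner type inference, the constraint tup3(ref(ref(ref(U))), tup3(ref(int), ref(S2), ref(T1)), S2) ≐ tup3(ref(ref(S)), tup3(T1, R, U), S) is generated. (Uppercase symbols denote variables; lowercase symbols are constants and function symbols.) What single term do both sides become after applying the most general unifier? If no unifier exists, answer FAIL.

tup3(ref(ref(ref(ref(ref(int))))), tup3(ref(int), ref(ref(ref(ref(int)))), ref(ref(int))), ref(ref(ref(int))))

Decompose tup3/3: ref(ref(ref(U))) ≐ ref(ref(S)),  tup3(ref(int), ref(S2), ref(T1)) ≐ tup3(T1, R, U),  S2 ≐ S.
Decompose ref/1: ref(ref(U)) ≐ ref(S).
Decompose ref/1: ref(U) ≐ S.
Bind S := ref(U); substituting into the one remaining equation that mentions S gives: S2 ≐ ref(U).
Decompose tup3/3: ref(int) ≐ T1,  ref(S2) ≐ R,  ref(T1) ≐ U.
Bind T1 := ref(int); substituting into the one remaining equation that mentions T1 gives: ref(ref(int)) ≐ U.
Bind R := ref(S2); no other remaining equation mentions R.
Bind U := ref(ref(int)); substituting into the remaining equation gives: S2 ≐ ref(ref(ref(int))). Substituting into the earlier binding gives S := ref(ref(ref(int))).
Bind S2 := ref(ref(ref(int))). Substituting into the earlier binding gives R := ref(ref(ref(ref(int)))).
Applying the MGU to either side gives tup3(ref(ref(ref(ref(ref(int))))), tup3(ref(int), ref(ref(ref(ref(int)))), ref(ref(int))), ref(ref(ref(int)))).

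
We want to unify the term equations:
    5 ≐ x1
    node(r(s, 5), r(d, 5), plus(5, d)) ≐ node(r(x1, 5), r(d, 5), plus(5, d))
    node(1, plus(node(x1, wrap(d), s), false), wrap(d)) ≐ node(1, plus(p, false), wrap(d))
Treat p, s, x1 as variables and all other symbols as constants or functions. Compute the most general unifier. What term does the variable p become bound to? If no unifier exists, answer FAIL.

node(5, wrap(d), 5)

Bind x1 := 5; substituting into the remaining equations gives: node(r(s, 5), r(d, 5), plus(5, d)) ≐ node(r(5, 5), r(d, 5), plus(5, d)),  node(1, plus(node(5, wrap(d), s), false), wrap(d)) ≐ node(1, plus(p, false), wrap(d)).
Decompose node/3: r(s, 5) ≐ r(5, 5),  r(d, 5) ≐ r(d, 5),  plus(5, d) ≐ plus(5, d).
Decompose r/2: s ≐ 5,  5 ≐ 5.
Bind s := 5; substituting into the one remaining equation that mentions s gives: node(1, plus(node(5, wrap(d), 5), false), wrap(d)) ≐ node(1, plus(p, false), wrap(d)).
Delete trivial equation 5 ≐ 5.
Delete trivial equation r(d, 5) ≐ r(d, 5).
Delete trivial equation plus(5, d) ≐ plus(5, d).
Decompose node/3: 1 ≐ 1,  plus(node(5, wrap(d), 5), false) ≐ plus(p, false),  wrap(d) ≐ wrap(d).
Delete trivial equation 1 ≐ 1.
Decompose plus/2: node(5, wrap(d), 5) ≐ p,  false ≐ false.
Bind p := node(5, wrap(d), 5); no other remaining equation mentions p.
Delete trivial equation false ≐ false.
Delete trivial equation wrap(d) ≐ wrap(d).
MGU = { x1 ↦ 5, s ↦ 5, p ↦ node(5, wrap(d), 5) }, so p ↦ node(5, wrap(d), 5).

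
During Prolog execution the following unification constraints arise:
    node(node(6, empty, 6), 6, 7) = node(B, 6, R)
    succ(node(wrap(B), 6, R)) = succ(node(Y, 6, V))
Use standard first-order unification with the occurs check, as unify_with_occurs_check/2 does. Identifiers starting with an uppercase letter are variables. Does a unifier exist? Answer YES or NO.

YES

Decompose node/3: node(6, empty, 6) = B,  6 = 6,  7 = R.
Bind B := node(6, empty, 6); substituting into the one remaining equation that mentions B gives: succ(node(wrap(node(6, empty, 6)), 6, R)) = succ(node(Y, 6, V)).
Delete trivial equation 6 = 6.
Bind R := 7; substituting into the remaining equation gives: succ(node(wrap(node(6, empty, 6)), 6, 7)) = succ(node(Y, 6, V)).
Decompose succ/1: node(wrap(node(6, empty, 6)), 6, 7) = node(Y, 6, V).
Decompose node/3: wrap(node(6, empty, 6)) = Y,  6 = 6,  7 = V.
Bind Y := wrap(node(6, empty, 6)); no other remaining equation mentions Y.
Delete trivial equation 6 = 6.
Bind V := 7.
No equations remain and no clash or occurs-check failure arose, so a unifier exists.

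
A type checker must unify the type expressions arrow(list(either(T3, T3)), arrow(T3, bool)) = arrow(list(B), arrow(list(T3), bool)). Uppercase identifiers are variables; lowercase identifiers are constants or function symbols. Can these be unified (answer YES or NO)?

NO

Decompose arrow/2: list(either(T3, T3)) = list(B),  arrow(T3, bool) = arrow(list(T3), bool).
Decompose list/1: either(T3, T3) = B.
Bind B := either(T3, T3); no other remaining equation mentions B.
Decompose arrow/2: T3 = list(T3),  bool = bool.
Occurs check fails: T3 occurs in list(T3); the equation T3 = list(T3) has no finite solution.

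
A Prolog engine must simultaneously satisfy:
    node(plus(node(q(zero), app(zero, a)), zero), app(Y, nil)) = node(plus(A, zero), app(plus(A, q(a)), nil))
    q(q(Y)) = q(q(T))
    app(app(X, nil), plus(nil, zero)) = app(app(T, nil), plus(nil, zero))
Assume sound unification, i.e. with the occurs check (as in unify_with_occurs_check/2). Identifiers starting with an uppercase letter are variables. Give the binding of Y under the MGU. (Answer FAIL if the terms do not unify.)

plus(node(q(zero), app(zero, a)), q(a))

Decompose node/2: plus(node(q(zero), app(zero, a)), zero) = plus(A, zero),  app(Y, nil) = app(plus(A, q(a)), nil).
Decompose plus/2: node(q(zero), app(zero, a)) = A,  zero = zero.
Bind A := node(q(zero), app(zero, a)); substituting into the one remaining equation that mentions A gives: app(Y, nil) = app(plus(node(q(zero), app(zero, a)), q(a)), nil).
Delete trivial equation zero = zero.
Decompose app/2: Y = plus(node(q(zero), app(zero, a)), q(a)),  nil = nil.
Bind Y := plus(node(q(zero), app(zero, a)), q(a)); substituting into the one remaining equation that mentions Y gives: q(q(plus(node(q(zero), app(zero, a)), q(a)))) = q(q(T)).
Delete trivial equation nil = nil.
Decompose q/1: q(plus(node(q(zero), app(zero, a)), q(a))) = q(T).
Decompose q/1: plus(node(q(zero), app(zero, a)), q(a)) = T.
Bind T := plus(node(q(zero), app(zero, a)), q(a)); substituting into the remaining equation gives: app(app(X, nil), plus(nil, zero)) = app(app(plus(node(q(zero), app(zero, a)), q(a)), nil), plus(nil, zero)).
Decompose app/2: app(X, nil) = app(plus(node(q(zero), app(zero, a)), q(a)), nil),  plus(nil, zero) = plus(nil, zero).
Decompose app/2: X = plus(node(q(zero), app(zero, a)), q(a)),  nil = nil.
Bind X := plus(node(q(zero), app(zero, a)), q(a)); no other remaining equation mentions X.
Delete trivial equation nil = nil.
Delete trivial equation plus(nil, zero) = plus(nil, zero).
MGU = { A -> node(q(zero), app(zero, a)), Y -> plus(node(q(zero), app(zero, a)), q(a)), T -> plus(node(q(zero), app(zero, a)), q(a)), X -> plus(node(q(zero), app(zero, a)), q(a)) }, so Y -> plus(node(q(zero), app(zero, a)), q(a)).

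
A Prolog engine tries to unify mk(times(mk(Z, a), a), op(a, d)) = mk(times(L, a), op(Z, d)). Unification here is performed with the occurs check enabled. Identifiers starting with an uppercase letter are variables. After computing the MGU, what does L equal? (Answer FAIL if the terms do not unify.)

Decompose mk/2: times(mk(Z, a), a) = times(L, a),  op(a, d) = op(Z, d).
Decompose times/2: mk(Z, a) = L,  a = a.
Bind L := mk(Z, a); no other remaining equation mentions L.
Delete trivial equation a = a.
Decompose op/2: a = Z,  d = d.
Bind Z := a; no other remaining equation mentions Z. Substituting into the earlier binding gives L := mk(a, a).
Delete trivial equation d = d.
MGU = { L -> mk(a, a), Z -> a }, so L -> mk(a, a).

mk(a, a)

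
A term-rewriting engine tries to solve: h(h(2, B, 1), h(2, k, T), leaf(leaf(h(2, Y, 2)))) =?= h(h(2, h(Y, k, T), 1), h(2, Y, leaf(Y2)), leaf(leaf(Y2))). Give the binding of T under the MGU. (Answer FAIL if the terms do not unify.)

Decompose h/3: h(2, B, 1) =?= h(2, h(Y, k, T), 1),  h(2, k, T) =?= h(2, Y, leaf(Y2)),  leaf(leaf(h(2, Y, 2))) =?= leaf(leaf(Y2)).
Decompose h/3: 2 =?= 2,  B =?= h(Y, k, T),  1 =?= 1.
Delete trivial equation 2 =?= 2.
Bind B := h(Y, k, T); no other remaining equation mentions B.
Delete trivial equation 1 =?= 1.
Decompose h/3: 2 =?= 2,  k =?= Y,  T =?= leaf(Y2).
Delete trivial equation 2 =?= 2.
Bind Y := k; substituting into the one remaining equation that mentions Y gives: leaf(leaf(h(2, k, 2))) =?= leaf(leaf(Y2)). Substituting into the earlier binding gives B := h(k, k, T).
Bind T := leaf(Y2); no other remaining equation mentions T. Substituting into the earlier binding gives B := h(k, k, leaf(Y2)).
Decompose leaf/1: leaf(h(2, k, 2)) =?= leaf(Y2).
Decompose leaf/1: h(2, k, 2) =?= Y2.
Bind Y2 := h(2, k, 2). Substituting into the earlier bindings gives B := h(k, k, leaf(h(2, k, 2))), T := leaf(h(2, k, 2)).
MGU = { B := h(k, k, leaf(h(2, k, 2))), Y := k, T := leaf(h(2, k, 2)), Y2 := h(2, k, 2) }, so T := leaf(h(2, k, 2)).

leaf(h(2, k, 2))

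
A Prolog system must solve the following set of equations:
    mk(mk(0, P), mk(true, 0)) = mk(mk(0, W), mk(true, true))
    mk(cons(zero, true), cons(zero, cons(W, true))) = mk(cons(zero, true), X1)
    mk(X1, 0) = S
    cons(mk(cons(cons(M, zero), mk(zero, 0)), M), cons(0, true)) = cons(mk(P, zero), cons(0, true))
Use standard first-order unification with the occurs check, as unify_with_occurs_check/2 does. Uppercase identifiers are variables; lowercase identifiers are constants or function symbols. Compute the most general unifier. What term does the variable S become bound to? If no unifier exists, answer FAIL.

Decompose mk/2: mk(0, P) = mk(0, W),  mk(true, 0) = mk(true, true).
Decompose mk/2: 0 = 0,  P = W.
Delete trivial equation 0 = 0.
Bind P := W; substituting into the one remaining equation that mentions P gives: cons(mk(cons(cons(M, zero), mk(zero, 0)), M), cons(0, true)) = cons(mk(W, zero), cons(0, true)).
Decompose mk/2: true = true,  0 = true.
Delete trivial equation true = true.
Clash: constants 0 and true differ; no unifier exists.

FAIL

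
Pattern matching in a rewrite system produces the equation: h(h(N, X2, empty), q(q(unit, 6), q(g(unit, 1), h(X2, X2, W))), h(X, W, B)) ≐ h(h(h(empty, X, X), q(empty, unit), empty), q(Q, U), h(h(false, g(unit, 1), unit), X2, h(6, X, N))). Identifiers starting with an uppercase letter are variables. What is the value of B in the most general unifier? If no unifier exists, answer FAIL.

Decompose h/3: h(N, X2, empty) ≐ h(h(empty, X, X), q(empty, unit), empty),  q(q(unit, 6), q(g(unit, 1), h(X2, X2, W))) ≐ q(Q, U),  h(X, W, B) ≐ h(h(false, g(unit, 1), unit), X2, h(6, X, N)).
Decompose h/3: N ≐ h(empty, X, X),  X2 ≐ q(empty, unit),  empty ≐ empty.
Bind N := h(empty, X, X); substituting into the one remaining equation that mentions N gives: h(X, W, B) ≐ h(h(false, g(unit, 1), unit), X2, h(6, X, h(empty, X, X))).
Bind X2 := q(empty, unit); substituting into the 2 remaining equations that mention X2 gives: q(q(unit, 6), q(g(unit, 1), h(q(empty, unit), q(empty, unit), W))) ≐ q(Q, U),  h(X, W, B) ≐ h(h(false, g(unit, 1), unit), q(empty, unit), h(6, X, h(empty, X, X))).
Delete trivial equation empty ≐ empty.
Decompose q/2: q(unit, 6) ≐ Q,  q(g(unit, 1), h(q(empty, unit), q(empty, unit), W)) ≐ U.
Bind Q := q(unit, 6); no other remaining equation mentions Q.
Bind U := q(g(unit, 1), h(q(empty, unit), q(empty, unit), W)); no other remaining equation mentions U.
Decompose h/3: X ≐ h(false, g(unit, 1), unit),  W ≐ q(empty, unit),  B ≐ h(6, X, h(empty, X, X)).
Bind X := h(false, g(unit, 1), unit); substituting into the one remaining equation that mentions X gives: B ≐ h(6, h(false, g(unit, 1), unit), h(empty, h(false, g(unit, 1), unit), h(false, g(unit, 1), unit))). Substituting into the earlier binding gives N := h(empty, h(false, g(unit, 1), unit), h(false, g(unit, 1), unit)).
Bind W := q(empty, unit); no other remaining equation mentions W. Substituting into the earlier binding gives U := q(g(unit, 1), h(q(empty, unit), q(empty, unit), q(empty, unit))).
Bind B := h(6, h(false, g(unit, 1), unit), h(empty, h(false, g(unit, 1), unit), h(false, g(unit, 1), unit))).
MGU = { N ↦ h(empty, h(false, g(unit, 1), unit), h(false, g(unit, 1), unit)), X2 ↦ q(empty, unit), Q ↦ q(unit, 6), U ↦ q(g(unit, 1), h(q(empty, unit), q(empty, unit), q(empty, unit))), X ↦ h(false, g(unit, 1), unit), W ↦ q(empty, unit), B ↦ h(6, h(false, g(unit, 1), unit), h(empty, h(false, g(unit, 1), unit), h(false, g(unit, 1), unit))) }, so B ↦ h(6, h(false, g(unit, 1), unit), h(empty, h(false, g(unit, 1), unit), h(false, g(unit, 1), unit))).

h(6, h(false, g(unit, 1), unit), h(empty, h(false, g(unit, 1), unit), h(false, g(unit, 1), unit)))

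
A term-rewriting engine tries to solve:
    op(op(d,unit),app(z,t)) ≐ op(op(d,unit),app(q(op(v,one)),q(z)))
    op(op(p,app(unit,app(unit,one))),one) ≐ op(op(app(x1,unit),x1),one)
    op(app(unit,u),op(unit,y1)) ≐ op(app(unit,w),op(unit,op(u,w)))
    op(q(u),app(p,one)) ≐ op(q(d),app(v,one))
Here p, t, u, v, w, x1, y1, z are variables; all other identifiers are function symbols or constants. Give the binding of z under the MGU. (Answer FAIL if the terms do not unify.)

q(op(app(app(unit,app(unit,one)),unit),one))

Decompose op/2: op(d,unit) ≐ op(d,unit),  app(z,t) ≐ app(q(op(v,one)),q(z)).
Delete trivial equation op(d,unit) ≐ op(d,unit).
Decompose app/2: z ≐ q(op(v,one)),  t ≐ q(z).
Bind z := q(op(v,one)); substituting into the one remaining equation that mentions z gives: t ≐ q(q(op(v,one))).
Bind t := q(q(op(v,one))); no other remaining equation mentions t.
Decompose op/2: op(p,app(unit,app(unit,one))) ≐ op(app(x1,unit),x1),  one ≐ one.
Decompose op/2: p ≐ app(x1,unit),  app(unit,app(unit,one)) ≐ x1.
Bind p := app(x1,unit); substituting into the one remaining equation that mentions p gives: op(q(u),app(app(x1,unit),one)) ≐ op(q(d),app(v,one)).
Bind x1 := app(unit,app(unit,one)); substituting into the one remaining equation that mentions x1 gives: op(q(u),app(app(app(unit,app(unit,one)),unit),one)) ≐ op(q(d),app(v,one)). Substituting into the earlier binding gives p := app(app(unit,app(unit,one)),unit).
Delete trivial equation one ≐ one.
Decompose op/2: app(unit,u) ≐ app(unit,w),  op(unit,y1) ≐ op(unit,op(u,w)).
Decompose app/2: unit ≐ unit,  u ≐ w.
Delete trivial equation unit ≐ unit.
Bind u := w; substituting into the remaining equations gives: op(unit,y1) ≐ op(unit,op(w,w)),  op(q(w),app(app(app(unit,app(unit,one)),unit),one)) ≐ op(q(d),app(v,one)).
Decompose op/2: unit ≐ unit,  y1 ≐ op(w,w).
Delete trivial equation unit ≐ unit.
Bind y1 := op(w,w); no other remaining equation mentions y1.
Decompose op/2: q(w) ≐ q(d),  app(app(app(unit,app(unit,one)),unit),one) ≐ app(v,one).
Decompose q/1: w ≐ d.
Bind w := d; no other remaining equation mentions w. Substituting into the earlier bindings gives u := d, y1 := op(d,d).
Decompose app/2: app(app(unit,app(unit,one)),unit) ≐ v,  one ≐ one.
Bind v := app(app(unit,app(unit,one)),unit); no other remaining equation mentions v. Substituting into the earlier bindings gives z := q(op(app(app(unit,app(unit,one)),unit),one)), t := q(q(op(app(app(unit,app(unit,one)),unit),one))).
Delete trivial equation one ≐ one.
MGU = { z := q(op(app(app(unit,app(unit,one)),unit),one)), t := q(q(op(app(app(unit,app(unit,one)),unit),one))), p := app(app(unit,app(unit,one)),unit), x1 := app(unit,app(unit,one)), u := d, y1 := op(d,d), w := d, v := app(app(unit,app(unit,one)),unit) }, so z := q(op(app(app(unit,app(unit,one)),unit),one)).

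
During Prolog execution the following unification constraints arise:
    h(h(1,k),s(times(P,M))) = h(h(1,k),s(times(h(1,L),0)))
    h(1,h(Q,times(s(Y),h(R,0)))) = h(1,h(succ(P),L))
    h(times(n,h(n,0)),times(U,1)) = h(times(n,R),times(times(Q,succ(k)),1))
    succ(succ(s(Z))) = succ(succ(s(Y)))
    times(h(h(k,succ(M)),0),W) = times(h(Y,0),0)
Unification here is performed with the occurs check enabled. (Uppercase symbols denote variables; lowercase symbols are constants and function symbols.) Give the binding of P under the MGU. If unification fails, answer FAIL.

Decompose h/2: h(1,k) = h(1,k),  s(times(P,M)) = s(times(h(1,L),0)).
Delete trivial equation h(1,k) = h(1,k).
Decompose s/1: times(P,M) = times(h(1,L),0).
Decompose times/2: P = h(1,L),  M = 0.
Bind P := h(1,L); substituting into the one remaining equation that mentions P gives: h(1,h(Q,times(s(Y),h(R,0)))) = h(1,h(succ(h(1,L)),L)).
Bind M := 0; substituting into the one remaining equation that mentions M gives: times(h(h(k,succ(0)),0),W) = times(h(Y,0),0).
Decompose h/2: 1 = 1,  h(Q,times(s(Y),h(R,0))) = h(succ(h(1,L)),L).
Delete trivial equation 1 = 1.
Decompose h/2: Q = succ(h(1,L)),  times(s(Y),h(R,0)) = L.
Bind Q := succ(h(1,L)); substituting into the one remaining equation that mentions Q gives: h(times(n,h(n,0)),times(U,1)) = h(times(n,R),times(times(succ(h(1,L)),succ(k)),1)).
Bind L := times(s(Y),h(R,0)); substituting into the one remaining equation that mentions L gives: h(times(n,h(n,0)),times(U,1)) = h(times(n,R),times(times(succ(h(1,times(s(Y),h(R,0)))),succ(k)),1)). Substituting into the earlier bindings gives P := h(1,times(s(Y),h(R,0))), Q := succ(h(1,times(s(Y),h(R,0)))).
Decompose h/2: times(n,h(n,0)) = times(n,R),  times(U,1) = times(times(succ(h(1,times(s(Y),h(R,0)))),succ(k)),1).
Decompose times/2: n = n,  h(n,0) = R.
Delete trivial equation n = n.
Bind R := h(n,0); substituting into the one remaining equation that mentions R gives: times(U,1) = times(times(succ(h(1,times(s(Y),h(h(n,0),0)))),succ(k)),1). Substituting into the earlier bindings gives P := h(1,times(s(Y),h(h(n,0),0))), Q := succ(h(1,times(s(Y),h(h(n,0),0)))), L := times(s(Y),h(h(n,0),0)).
Decompose times/2: U = times(succ(h(1,times(s(Y),h(h(n,0),0)))),succ(k)),  1 = 1.
Bind U := times(succ(h(1,times(s(Y),h(h(n,0),0)))),succ(k)); no other remaining equation mentions U.
Delete trivial equation 1 = 1.
Decompose succ/1: succ(s(Z)) = succ(s(Y)).
Decompose succ/1: s(Z) = s(Y).
Decompose s/1: Z = Y.
Bind Z := Y; no other remaining equation mentions Z.
Decompose times/2: h(h(k,succ(0)),0) = h(Y,0),  W = 0.
Decompose h/2: h(k,succ(0)) = Y,  0 = 0.
Bind Y := h(k,succ(0)); no other remaining equation mentions Y. Substituting into the earlier bindings gives P := h(1,times(s(h(k,succ(0))),h(h(n,0),0))), Q := succ(h(1,times(s(h(k,succ(0))),h(h(n,0),0)))), L := times(s(h(k,succ(0))),h(h(n,0),0)), U := times(succ(h(1,times(s(h(k,succ(0))),h(h(n,0),0)))),succ(k)), Z := h(k,succ(0)).
Delete trivial equation 0 = 0.
Bind W := 0.
MGU = { P ↦ h(1,times(s(h(k,succ(0))),h(h(n,0),0))), M ↦ 0, Q ↦ succ(h(1,times(s(h(k,succ(0))),h(h(n,0),0)))), L ↦ times(s(h(k,succ(0))),h(h(n,0),0)), R ↦ h(n,0), U ↦ times(succ(h(1,times(s(h(k,succ(0))),h(h(n,0),0)))),succ(k)), Z ↦ h(k,succ(0)), Y ↦ h(k,succ(0)), W ↦ 0 }, so P ↦ h(1,times(s(h(k,succ(0))),h(h(n,0),0))).

h(1,times(s(h(k,succ(0))),h(h(n,0),0)))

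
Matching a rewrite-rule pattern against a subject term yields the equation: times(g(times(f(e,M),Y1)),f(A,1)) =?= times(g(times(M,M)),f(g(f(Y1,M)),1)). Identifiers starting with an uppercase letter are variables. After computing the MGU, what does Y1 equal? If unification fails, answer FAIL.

Decompose times/2: g(times(f(e,M),Y1)) =?= g(times(M,M)),  f(A,1) =?= f(g(f(Y1,M)),1).
Decompose g/1: times(f(e,M),Y1) =?= times(M,M).
Decompose times/2: f(e,M) =?= M,  Y1 =?= M.
Occurs check fails: M occurs in f(e,M); the equation M =?= f(e,M) has no finite solution.

FAIL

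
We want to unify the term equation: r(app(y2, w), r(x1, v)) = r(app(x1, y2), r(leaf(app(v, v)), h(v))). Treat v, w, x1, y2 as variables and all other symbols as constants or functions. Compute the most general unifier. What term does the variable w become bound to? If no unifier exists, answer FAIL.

Decompose r/2: app(y2, w) = app(x1, y2),  r(x1, v) = r(leaf(app(v, v)), h(v)).
Decompose app/2: y2 = x1,  w = y2.
Bind y2 := x1; substituting into the one remaining equation that mentions y2 gives: w = x1.
Bind w := x1; no other remaining equation mentions w.
Decompose r/2: x1 = leaf(app(v, v)),  v = h(v).
Bind x1 := leaf(app(v, v)); no other remaining equation mentions x1. Substituting into the earlier bindings gives y2 := leaf(app(v, v)), w := leaf(app(v, v)).
Occurs check fails: v occurs in h(v); the equation v = h(v) has no finite solution.

FAIL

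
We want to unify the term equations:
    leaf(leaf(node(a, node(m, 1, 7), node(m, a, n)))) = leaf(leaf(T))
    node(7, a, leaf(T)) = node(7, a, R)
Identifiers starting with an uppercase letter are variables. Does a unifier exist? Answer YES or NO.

YES

Decompose leaf/1: leaf(node(a, node(m, 1, 7), node(m, a, n))) = leaf(T).
Decompose leaf/1: node(a, node(m, 1, 7), node(m, a, n)) = T.
Bind T := node(a, node(m, 1, 7), node(m, a, n)); substituting into the remaining equation gives: node(7, a, leaf(node(a, node(m, 1, 7), node(m, a, n)))) = node(7, a, R).
Decompose node/3: 7 = 7,  a = a,  leaf(node(a, node(m, 1, 7), node(m, a, n))) = R.
Delete trivial equation 7 = 7.
Delete trivial equation a = a.
Bind R := leaf(node(a, node(m, 1, 7), node(m, a, n))).
No equations remain and no clash or occurs-check failure arose, so a unifier exists.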